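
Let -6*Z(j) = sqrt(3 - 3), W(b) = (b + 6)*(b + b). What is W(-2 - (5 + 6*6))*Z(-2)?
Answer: 0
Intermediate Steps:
W(b) = 2*b*(6 + b) (W(b) = (6 + b)*(2*b) = 2*b*(6 + b))
Z(j) = 0 (Z(j) = -sqrt(3 - 3)/6 = -sqrt(0)/6 = -1/6*0 = 0)
W(-2 - (5 + 6*6))*Z(-2) = (2*(-2 - (5 + 6*6))*(6 + (-2 - (5 + 6*6))))*0 = (2*(-2 - (5 + 36))*(6 + (-2 - (5 + 36))))*0 = (2*(-2 - 1*41)*(6 + (-2 - 1*41)))*0 = (2*(-2 - 41)*(6 + (-2 - 41)))*0 = (2*(-43)*(6 - 43))*0 = (2*(-43)*(-37))*0 = 3182*0 = 0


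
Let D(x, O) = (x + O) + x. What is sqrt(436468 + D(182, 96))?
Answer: 8*sqrt(6827) ≈ 661.00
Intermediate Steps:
D(x, O) = O + 2*x (D(x, O) = (O + x) + x = O + 2*x)
sqrt(436468 + D(182, 96)) = sqrt(436468 + (96 + 2*182)) = sqrt(436468 + (96 + 364)) = sqrt(436468 + 460) = sqrt(436928) = 8*sqrt(6827)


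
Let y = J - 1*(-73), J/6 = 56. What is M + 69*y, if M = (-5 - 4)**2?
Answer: 28302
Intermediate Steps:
J = 336 (J = 6*56 = 336)
y = 409 (y = 336 - 1*(-73) = 336 + 73 = 409)
M = 81 (M = (-9)**2 = 81)
M + 69*y = 81 + 69*409 = 81 + 28221 = 28302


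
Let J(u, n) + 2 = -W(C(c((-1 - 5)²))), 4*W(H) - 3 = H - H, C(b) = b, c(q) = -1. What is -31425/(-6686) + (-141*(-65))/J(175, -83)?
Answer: -244763085/73546 ≈ -3328.0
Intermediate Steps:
W(H) = ¾ (W(H) = ¾ + (H - H)/4 = ¾ + (¼)*0 = ¾ + 0 = ¾)
J(u, n) = -11/4 (J(u, n) = -2 - 1*¾ = -2 - ¾ = -11/4)
-31425/(-6686) + (-141*(-65))/J(175, -83) = -31425/(-6686) + (-141*(-65))/(-11/4) = -31425*(-1/6686) + 9165*(-4/11) = 31425/6686 - 36660/11 = -244763085/73546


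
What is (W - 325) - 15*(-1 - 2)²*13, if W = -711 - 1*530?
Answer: -3321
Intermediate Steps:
W = -1241 (W = -711 - 530 = -1241)
(W - 325) - 15*(-1 - 2)²*13 = (-1241 - 325) - 15*(-1 - 2)²*13 = -1566 - 15*(-3)²*13 = -1566 - 15*9*13 = -1566 - 135*13 = -1566 - 1755 = -3321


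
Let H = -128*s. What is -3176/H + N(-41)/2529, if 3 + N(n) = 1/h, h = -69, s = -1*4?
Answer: -69290209/11168064 ≈ -6.2043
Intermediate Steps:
s = -4
H = 512 (H = -128*(-4) = 512)
N(n) = -208/69 (N(n) = -3 + 1/(-69) = -3 - 1/69 = -208/69)
-3176/H + N(-41)/2529 = -3176/512 - 208/69/2529 = -3176*1/512 - 208/69*1/2529 = -397/64 - 208/174501 = -69290209/11168064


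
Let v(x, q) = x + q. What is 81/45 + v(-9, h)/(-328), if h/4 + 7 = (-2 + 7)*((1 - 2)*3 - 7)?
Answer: 4137/1640 ≈ 2.5226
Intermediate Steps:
h = -228 (h = -28 + 4*((-2 + 7)*((1 - 2)*3 - 7)) = -28 + 4*(5*(-1*3 - 7)) = -28 + 4*(5*(-3 - 7)) = -28 + 4*(5*(-10)) = -28 + 4*(-50) = -28 - 200 = -228)
v(x, q) = q + x
81/45 + v(-9, h)/(-328) = 81/45 + (-228 - 9)/(-328) = 81*(1/45) - 237*(-1/328) = 9/5 + 237/328 = 4137/1640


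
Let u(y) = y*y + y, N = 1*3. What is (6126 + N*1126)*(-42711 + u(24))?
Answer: -400222944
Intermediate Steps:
N = 3
u(y) = y + y**2 (u(y) = y**2 + y = y + y**2)
(6126 + N*1126)*(-42711 + u(24)) = (6126 + 3*1126)*(-42711 + 24*(1 + 24)) = (6126 + 3378)*(-42711 + 24*25) = 9504*(-42711 + 600) = 9504*(-42111) = -400222944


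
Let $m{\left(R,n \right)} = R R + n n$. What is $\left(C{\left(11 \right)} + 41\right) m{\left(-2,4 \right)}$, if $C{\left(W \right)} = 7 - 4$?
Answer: $880$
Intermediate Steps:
$C{\left(W \right)} = 3$
$m{\left(R,n \right)} = R^{2} + n^{2}$
$\left(C{\left(11 \right)} + 41\right) m{\left(-2,4 \right)} = \left(3 + 41\right) \left(\left(-2\right)^{2} + 4^{2}\right) = 44 \left(4 + 16\right) = 44 \cdot 20 = 880$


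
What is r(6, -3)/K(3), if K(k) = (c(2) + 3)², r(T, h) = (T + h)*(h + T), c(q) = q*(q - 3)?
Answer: 9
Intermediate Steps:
c(q) = q*(-3 + q)
r(T, h) = (T + h)² (r(T, h) = (T + h)*(T + h) = (T + h)²)
K(k) = 1 (K(k) = (2*(-3 + 2) + 3)² = (2*(-1) + 3)² = (-2 + 3)² = 1² = 1)
r(6, -3)/K(3) = (6 - 3)²/1 = 3²*1 = 9*1 = 9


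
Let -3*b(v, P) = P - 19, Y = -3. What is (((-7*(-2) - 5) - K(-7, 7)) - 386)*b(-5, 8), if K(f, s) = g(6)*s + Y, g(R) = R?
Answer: -4576/3 ≈ -1525.3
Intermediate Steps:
b(v, P) = 19/3 - P/3 (b(v, P) = -(P - 19)/3 = -(-19 + P)/3 = 19/3 - P/3)
K(f, s) = -3 + 6*s (K(f, s) = 6*s - 3 = -3 + 6*s)
(((-7*(-2) - 5) - K(-7, 7)) - 386)*b(-5, 8) = (((-7*(-2) - 5) - (-3 + 6*7)) - 386)*(19/3 - 1/3*8) = (((14 - 5) - (-3 + 42)) - 386)*(19/3 - 8/3) = ((9 - 1*39) - 386)*(11/3) = ((9 - 39) - 386)*(11/3) = (-30 - 386)*(11/3) = -416*11/3 = -4576/3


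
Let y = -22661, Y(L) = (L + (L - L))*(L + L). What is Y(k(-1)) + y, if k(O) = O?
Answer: -22659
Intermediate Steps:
Y(L) = 2*L**2 (Y(L) = (L + 0)*(2*L) = L*(2*L) = 2*L**2)
Y(k(-1)) + y = 2*(-1)**2 - 22661 = 2*1 - 22661 = 2 - 22661 = -22659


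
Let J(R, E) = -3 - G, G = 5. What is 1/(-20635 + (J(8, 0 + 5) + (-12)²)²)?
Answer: -1/2139 ≈ -0.00046751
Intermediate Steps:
J(R, E) = -8 (J(R, E) = -3 - 1*5 = -3 - 5 = -8)
1/(-20635 + (J(8, 0 + 5) + (-12)²)²) = 1/(-20635 + (-8 + (-12)²)²) = 1/(-20635 + (-8 + 144)²) = 1/(-20635 + 136²) = 1/(-20635 + 18496) = 1/(-2139) = -1/2139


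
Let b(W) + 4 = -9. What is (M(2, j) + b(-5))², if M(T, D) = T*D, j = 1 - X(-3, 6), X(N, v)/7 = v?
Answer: 9025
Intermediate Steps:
X(N, v) = 7*v
j = -41 (j = 1 - 7*6 = 1 - 1*42 = 1 - 42 = -41)
M(T, D) = D*T
b(W) = -13 (b(W) = -4 - 9 = -13)
(M(2, j) + b(-5))² = (-41*2 - 13)² = (-82 - 13)² = (-95)² = 9025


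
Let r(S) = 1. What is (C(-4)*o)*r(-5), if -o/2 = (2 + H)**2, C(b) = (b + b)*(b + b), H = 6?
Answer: -8192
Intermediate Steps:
C(b) = 4*b**2 (C(b) = (2*b)*(2*b) = 4*b**2)
o = -128 (o = -2*(2 + 6)**2 = -2*8**2 = -2*64 = -128)
(C(-4)*o)*r(-5) = ((4*(-4)**2)*(-128))*1 = ((4*16)*(-128))*1 = (64*(-128))*1 = -8192*1 = -8192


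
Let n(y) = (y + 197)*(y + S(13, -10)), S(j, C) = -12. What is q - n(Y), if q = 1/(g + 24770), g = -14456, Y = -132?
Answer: 96539041/10314 ≈ 9360.0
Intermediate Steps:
n(y) = (-12 + y)*(197 + y) (n(y) = (y + 197)*(y - 12) = (197 + y)*(-12 + y) = (-12 + y)*(197 + y))
q = 1/10314 (q = 1/(-14456 + 24770) = 1/10314 ≈ 9.6956e-5)
q - n(Y) = 1/10314 - (-2364 + (-132)² + 185*(-132)) = 1/10314 - (-2364 + 17424 - 24420) = 1/10314 - 1*(-9360) = 1/10314 + 9360 = 96539041/10314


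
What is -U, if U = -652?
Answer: 652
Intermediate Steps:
-U = -1*(-652) = 652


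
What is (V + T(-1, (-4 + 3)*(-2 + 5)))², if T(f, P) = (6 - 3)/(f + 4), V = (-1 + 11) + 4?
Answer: 225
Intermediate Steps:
V = 14 (V = 10 + 4 = 14)
T(f, P) = 3/(4 + f)
(V + T(-1, (-4 + 3)*(-2 + 5)))² = (14 + 3/(4 - 1))² = (14 + 3/3)² = (14 + 3*(⅓))² = (14 + 1)² = 15² = 225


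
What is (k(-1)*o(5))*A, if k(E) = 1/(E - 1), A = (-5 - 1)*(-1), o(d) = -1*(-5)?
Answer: -15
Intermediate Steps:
o(d) = 5
A = 6 (A = -6*(-1) = 6)
k(E) = 1/(-1 + E)
(k(-1)*o(5))*A = (5/(-1 - 1))*6 = (5/(-2))*6 = -1/2*5*6 = -5/2*6 = -15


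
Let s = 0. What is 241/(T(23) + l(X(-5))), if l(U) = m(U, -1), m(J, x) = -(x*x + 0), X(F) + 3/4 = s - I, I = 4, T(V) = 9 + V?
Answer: 241/31 ≈ 7.7742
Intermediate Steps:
X(F) = -19/4 (X(F) = -3/4 + (0 - 1*4) = -3/4 + (0 - 4) = -3/4 - 4 = -19/4)
m(J, x) = -x**2 (m(J, x) = -(x**2 + 0) = -x**2)
l(U) = -1 (l(U) = -1*(-1)**2 = -1*1 = -1)
241/(T(23) + l(X(-5))) = 241/((9 + 23) - 1) = 241/(32 - 1) = 241/31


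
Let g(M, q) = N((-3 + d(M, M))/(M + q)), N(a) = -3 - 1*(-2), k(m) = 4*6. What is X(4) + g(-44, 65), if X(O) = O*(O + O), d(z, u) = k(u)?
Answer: 31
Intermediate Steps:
k(m) = 24
d(z, u) = 24
N(a) = -1 (N(a) = -3 + 2 = -1)
g(M, q) = -1
X(O) = 2*O**2 (X(O) = O*(2*O) = 2*O**2)
X(4) + g(-44, 65) = 2*4**2 - 1 = 2*16 - 1 = 32 - 1 = 31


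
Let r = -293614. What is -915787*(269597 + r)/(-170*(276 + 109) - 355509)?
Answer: -3142065197/60137 ≈ -52248.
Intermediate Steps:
-915787*(269597 + r)/(-170*(276 + 109) - 355509) = -915787*(269597 - 293614)/(-170*(276 + 109) - 355509) = -915787*(-24017/(-170*385 - 355509)) = -915787*(-24017/(-65450 - 355509)) = -915787/((-420959*(-1/24017))) = -915787/60137/3431 = -915787*3431/60137 = -3142065197/60137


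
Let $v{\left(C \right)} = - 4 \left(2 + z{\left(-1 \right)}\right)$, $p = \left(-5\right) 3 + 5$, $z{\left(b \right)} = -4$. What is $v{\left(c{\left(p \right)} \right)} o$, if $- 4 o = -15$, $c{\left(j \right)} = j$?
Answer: $30$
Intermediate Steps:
$p = -10$ ($p = -15 + 5 = -10$)
$o = \frac{15}{4}$ ($o = \left(- \frac{1}{4}\right) \left(-15\right) = \frac{15}{4} \approx 3.75$)
$v{\left(C \right)} = 8$ ($v{\left(C \right)} = - 4 \left(2 - 4\right) = \left(-4\right) \left(-2\right) = 8$)
$v{\left(c{\left(p \right)} \right)} o = 8 \cdot \frac{15}{4} = 30$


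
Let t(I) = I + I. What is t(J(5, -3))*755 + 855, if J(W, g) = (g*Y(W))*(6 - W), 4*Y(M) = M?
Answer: -9615/2 ≈ -4807.5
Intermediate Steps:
Y(M) = M/4
J(W, g) = W*g*(6 - W)/4 (J(W, g) = (g*(W/4))*(6 - W) = (W*g/4)*(6 - W) = W*g*(6 - W)/4)
t(I) = 2*I
t(J(5, -3))*755 + 855 = (2*((¼)*5*(-3)*(6 - 1*5)))*755 + 855 = (2*((¼)*5*(-3)*(6 - 5)))*755 + 855 = (2*((¼)*5*(-3)*1))*755 + 855 = (2*(-15/4))*755 + 855 = -15/2*755 + 855 = -11325/2 + 855 = -9615/2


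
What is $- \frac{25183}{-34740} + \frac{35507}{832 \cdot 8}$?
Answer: $\frac{350282807}{57807360} \approx 6.0595$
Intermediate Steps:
$- \frac{25183}{-34740} + \frac{35507}{832 \cdot 8} = \left(-25183\right) \left(- \frac{1}{34740}\right) + \frac{35507}{6656} = \frac{25183}{34740} + 35507 \cdot \frac{1}{6656} = \frac{25183}{34740} + \frac{35507}{6656} = \frac{350282807}{57807360}$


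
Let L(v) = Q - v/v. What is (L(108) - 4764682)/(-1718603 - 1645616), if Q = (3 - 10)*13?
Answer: 4764774/3364219 ≈ 1.4163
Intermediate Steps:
Q = -91 (Q = -7*13 = -91)
L(v) = -92 (L(v) = -91 - v/v = -91 - 1*1 = -91 - 1 = -92)
(L(108) - 4764682)/(-1718603 - 1645616) = (-92 - 4764682)/(-1718603 - 1645616) = -4764774/(-3364219) = -4764774*(-1/3364219) = 4764774/3364219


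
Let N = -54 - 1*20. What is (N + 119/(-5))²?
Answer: 239121/25 ≈ 9564.8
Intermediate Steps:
N = -74 (N = -54 - 20 = -74)
(N + 119/(-5))² = (-74 + 119/(-5))² = (-74 + 119*(-⅕))² = (-74 - 119/5)² = (-489/5)² = 239121/25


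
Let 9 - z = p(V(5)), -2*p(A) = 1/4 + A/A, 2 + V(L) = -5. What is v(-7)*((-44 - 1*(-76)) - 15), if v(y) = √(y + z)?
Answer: 17*√42/4 ≈ 27.543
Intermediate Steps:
V(L) = -7 (V(L) = -2 - 5 = -7)
p(A) = -5/8 (p(A) = -(1/4 + A/A)/2 = -(1*(¼) + 1)/2 = -(¼ + 1)/2 = -½*5/4 = -5/8)
z = 77/8 (z = 9 - 1*(-5/8) = 9 + 5/8 = 77/8 ≈ 9.6250)
v(y) = √(77/8 + y) (v(y) = √(y + 77/8) = √(77/8 + y))
v(-7)*((-44 - 1*(-76)) - 15) = (√(154 + 16*(-7))/4)*((-44 - 1*(-76)) - 15) = (√(154 - 112)/4)*((-44 + 76) - 15) = (√42/4)*(32 - 15) = (√42/4)*17 = 17*√42/4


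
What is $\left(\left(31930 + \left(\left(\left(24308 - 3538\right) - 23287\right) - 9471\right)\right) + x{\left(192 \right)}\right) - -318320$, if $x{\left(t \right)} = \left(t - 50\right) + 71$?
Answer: $338475$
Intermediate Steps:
$x{\left(t \right)} = 21 + t$ ($x{\left(t \right)} = \left(-50 + t\right) + 71 = 21 + t$)
$\left(\left(31930 + \left(\left(\left(24308 - 3538\right) - 23287\right) - 9471\right)\right) + x{\left(192 \right)}\right) - -318320 = \left(\left(31930 + \left(\left(\left(24308 - 3538\right) - 23287\right) - 9471\right)\right) + \left(21 + 192\right)\right) - -318320 = \left(\left(31930 + \left(\left(20770 - 23287\right) - 9471\right)\right) + 213\right) + 318320 = \left(\left(31930 - 11988\right) + 213\right) + 318320 = \left(19942 + 213\right) + 318320 = 20155 + 318320 = 338475$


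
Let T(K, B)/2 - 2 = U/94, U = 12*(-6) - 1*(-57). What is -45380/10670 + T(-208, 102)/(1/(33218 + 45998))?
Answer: 14622347370/50149 ≈ 2.9158e+5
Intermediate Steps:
U = -15 (U = -72 + 57 = -15)
T(K, B) = 173/47 (T(K, B) = 4 + 2*(-15/94) = 4 - 15/47 = 173/47)
-45380/10670 + T(-208, 102)/(1/(33218 + 45998)) = -45380/10670 + 173/(47*(1/(33218 + 45998))) = -45380*1/10670 + 173/(47*(1/79216)) = -4538/1067 + 173/(47*(1/79216)) = -4538/1067 + (173/47)*79216 = -4538/1067 + 13704368/47 = 14622347370/50149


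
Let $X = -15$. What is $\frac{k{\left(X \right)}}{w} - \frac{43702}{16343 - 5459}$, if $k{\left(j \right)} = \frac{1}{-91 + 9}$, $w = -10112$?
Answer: $- \frac{9059247071}{2256209664} \approx -4.0153$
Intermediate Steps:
$k{\left(j \right)} = - \frac{1}{82}$ ($k{\left(j \right)} = \frac{1}{-82} = - \frac{1}{82}$)
$\frac{k{\left(X \right)}}{w} - \frac{43702}{16343 - 5459} = - \frac{1}{82 \left(-10112\right)} - \frac{43702}{16343 - 5459} = \left(- \frac{1}{82}\right) \left(- \frac{1}{10112}\right) - \frac{43702}{10884} = \frac{1}{829184} - \frac{21851}{5442} = - \frac{9059247071}{2256209664}$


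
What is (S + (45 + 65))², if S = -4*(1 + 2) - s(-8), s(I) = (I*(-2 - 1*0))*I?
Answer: 51076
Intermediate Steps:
s(I) = -2*I² (s(I) = (I*(-2 + 0))*I = (I*(-2))*I = (-2*I)*I = -2*I²)
S = 116 (S = -4*(1 + 2) - (-2)*(-8)² = -4*3 - (-2)*64 = -12 - 1*(-128) = -12 + 128 = 116)
(S + (45 + 65))² = (116 + (45 + 65))² = (116 + 110)² = 226² = 51076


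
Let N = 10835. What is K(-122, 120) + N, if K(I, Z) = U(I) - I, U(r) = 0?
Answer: 10957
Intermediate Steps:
K(I, Z) = -I (K(I, Z) = 0 - I = -I)
K(-122, 120) + N = -1*(-122) + 10835 = 122 + 10835 = 10957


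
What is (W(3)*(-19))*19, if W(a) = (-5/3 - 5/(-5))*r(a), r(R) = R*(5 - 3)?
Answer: 1444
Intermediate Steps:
r(R) = 2*R (r(R) = R*2 = 2*R)
W(a) = -4*a/3 (W(a) = (-5/3 - 5/(-5))*(2*a) = (-5*1/3 - 5*(-1/5))*(2*a) = (-5/3 + 1)*(2*a) = -4*a/3)
(W(3)*(-19))*19 = (-4/3*3*(-19))*19 = -4*(-19)*19 = 76*19 = 1444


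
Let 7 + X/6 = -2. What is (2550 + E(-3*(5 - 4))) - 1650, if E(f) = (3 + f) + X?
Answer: 846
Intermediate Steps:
X = -54 (X = -42 + 6*(-2) = -42 - 12 = -54)
E(f) = -51 + f (E(f) = (3 + f) - 54 = -51 + f)
(2550 + E(-3*(5 - 4))) - 1650 = (2550 + (-51 - 3*(5 - 4))) - 1650 = (2550 + (-51 - 3*1)) - 1650 = (2550 + (-51 - 3)) - 1650 = (2550 - 54) - 1650 = 2496 - 1650 = 846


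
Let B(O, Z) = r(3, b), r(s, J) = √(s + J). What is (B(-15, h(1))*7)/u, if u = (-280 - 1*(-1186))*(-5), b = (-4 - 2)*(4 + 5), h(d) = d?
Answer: -7*I*√51/4530 ≈ -0.011035*I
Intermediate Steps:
b = -54 (b = -6*9 = -54)
r(s, J) = √(J + s)
B(O, Z) = I*√51 (B(O, Z) = √(-54 + 3) = √(-51) = I*√51)
u = -4530 (u = (-280 + 1186)*(-5) = 906*(-5) = -4530)
(B(-15, h(1))*7)/u = ((I*√51)*7)/(-4530) = (7*I*√51)*(-1/4530) = -7*I*√51/4530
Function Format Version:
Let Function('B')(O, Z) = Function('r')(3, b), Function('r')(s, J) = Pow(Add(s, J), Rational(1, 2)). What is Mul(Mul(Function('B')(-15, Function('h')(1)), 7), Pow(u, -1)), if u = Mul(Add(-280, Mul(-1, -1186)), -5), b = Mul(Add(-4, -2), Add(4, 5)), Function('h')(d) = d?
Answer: Mul(Rational(-7, 4530), I, Pow(51, Rational(1, 2))) ≈ Mul(-0.011035, I)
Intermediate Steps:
b = -54 (b = Mul(-6, 9) = -54)
Function('r')(s, J) = Pow(Add(J, s), Rational(1, 2))
Function('B')(O, Z) = Mul(I, Pow(51, Rational(1, 2))) (Function('B')(O, Z) = Pow(Add(-54, 3), Rational(1, 2)) = Pow(-51, Rational(1, 2)) = Mul(I, Pow(51, Rational(1, 2))))
u = -4530 (u = Mul(Add(-280, 1186), -5) = Mul(906, -5) = -4530)
Mul(Mul(Function('B')(-15, Function('h')(1)), 7), Pow(u, -1)) = Mul(Mul(Mul(I, Pow(51, Rational(1, 2))), 7), Pow(-4530, -1)) = Mul(Mul(7, I, Pow(51, Rational(1, 2))), Rational(-1, 4530)) = Mul(Rational(-7, 4530), I, Pow(51, Rational(1, 2)))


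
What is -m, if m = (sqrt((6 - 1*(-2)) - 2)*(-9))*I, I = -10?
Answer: -90*sqrt(6) ≈ -220.45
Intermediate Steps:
m = 90*sqrt(6) (m = (sqrt((6 - 1*(-2)) - 2)*(-9))*(-10) = (sqrt((6 + 2) - 2)*(-9))*(-10) = (sqrt(8 - 2)*(-9))*(-10) = (sqrt(6)*(-9))*(-10) = -9*sqrt(6)*(-10) = 90*sqrt(6) ≈ 220.45)
-m = -90*sqrt(6)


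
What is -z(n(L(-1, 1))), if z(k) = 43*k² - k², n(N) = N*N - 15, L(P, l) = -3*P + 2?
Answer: -4200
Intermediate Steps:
L(P, l) = 2 - 3*P
n(N) = -15 + N² (n(N) = N² - 15 = -15 + N²)
z(k) = 42*k²
-z(n(L(-1, 1))) = -42*(-15 + (2 - 3*(-1))²)² = -42*(-15 + (2 + 3)²)² = -42*(-15 + 5²)² = -42*(-15 + 25)² = -42*10² = -42*100 = -1*4200 = -4200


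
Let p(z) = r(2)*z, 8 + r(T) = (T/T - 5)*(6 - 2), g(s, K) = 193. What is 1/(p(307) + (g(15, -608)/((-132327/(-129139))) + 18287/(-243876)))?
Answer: -10757126484/77233206810911 ≈ -0.00013928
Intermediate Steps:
r(T) = -24 (r(T) = -8 + (T/T - 5)*(6 - 2) = -8 + (1 - 5)*4 = -8 - 4*4 = -8 - 16 = -24)
p(z) = -24*z
1/(p(307) + (g(15, -608)/((-132327/(-129139))) + 18287/(-243876))) = 1/(-24*307 + (193/((-132327/(-129139))) + 18287/(-243876))) = 1/(-7368 + (193/((-132327*(-1/129139))) + 18287*(-1/243876))) = 1/(-7368 + (193/(132327/129139) - 18287/243876)) = 1/(-7368 + (193*(129139/132327) - 18287/243876)) = 1/(-7368 + (24923827/132327 - 18287/243876)) = 1/(-7368 + 2025301123201/10757126484) = 1/(-77233206810911/10757126484) = -10757126484/77233206810911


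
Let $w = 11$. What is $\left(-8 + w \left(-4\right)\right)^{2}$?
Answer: $2704$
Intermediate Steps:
$\left(-8 + w \left(-4\right)\right)^{2} = \left(-8 + 11 \left(-4\right)\right)^{2} = \left(-8 - 44\right)^{2} = \left(-52\right)^{2} = 2704$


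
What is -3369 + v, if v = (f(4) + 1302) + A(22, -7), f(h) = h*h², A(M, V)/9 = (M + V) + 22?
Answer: -1670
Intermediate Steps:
A(M, V) = 198 + 9*M + 9*V (A(M, V) = 9*((M + V) + 22) = 9*(22 + M + V) = 198 + 9*M + 9*V)
f(h) = h³
v = 1699 (v = (4³ + 1302) + (198 + 9*22 + 9*(-7)) = (64 + 1302) + (198 + 198 - 63) = 1366 + 333 = 1699)
-3369 + v = -3369 + 1699 = -1670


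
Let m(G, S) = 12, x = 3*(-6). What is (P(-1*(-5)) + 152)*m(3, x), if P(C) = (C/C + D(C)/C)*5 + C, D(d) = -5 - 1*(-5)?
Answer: 1944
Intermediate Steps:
D(d) = 0 (D(d) = -5 + 5 = 0)
x = -18
P(C) = 5 + C (P(C) = (C/C + 0/C)*5 + C = (1 + 0)*5 + C = 1*5 + C = 5 + C)
(P(-1*(-5)) + 152)*m(3, x) = ((5 - 1*(-5)) + 152)*12 = ((5 + 5) + 152)*12 = (10 + 152)*12 = 162*12 = 1944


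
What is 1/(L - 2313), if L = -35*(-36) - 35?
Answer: -1/1088 ≈ -0.00091912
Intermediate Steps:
L = 1225 (L = 1260 - 35 = 1225)
1/(L - 2313) = 1/(1225 - 2313) = 1/(-1088) = -1/1088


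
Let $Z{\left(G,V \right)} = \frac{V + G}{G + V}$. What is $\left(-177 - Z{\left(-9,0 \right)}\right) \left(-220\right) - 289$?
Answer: $38871$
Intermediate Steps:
$Z{\left(G,V \right)} = 1$ ($Z{\left(G,V \right)} = \frac{G + V}{G + V} = 1$)
$\left(-177 - Z{\left(-9,0 \right)}\right) \left(-220\right) - 289 = \left(-177 - 1\right) \left(-220\right) - 289 = \left(-178\right) \left(-220\right) - 289 = 39160 - 289 = 38871$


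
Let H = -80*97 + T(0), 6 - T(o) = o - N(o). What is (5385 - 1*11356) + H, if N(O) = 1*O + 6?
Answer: -13719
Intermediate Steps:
N(O) = 6 + O (N(O) = O + 6 = 6 + O)
T(o) = 12 (T(o) = 6 - (o - (6 + o)) = 6 - (o + (-6 - o)) = 6 - 1*(-6) = 6 + 6 = 12)
H = -7748 (H = -80*97 + 12 = -7760 + 12 = -7748)
(5385 - 1*11356) + H = (5385 - 1*11356) - 7748 = (5385 - 11356) - 7748 = -5971 - 7748 = -13719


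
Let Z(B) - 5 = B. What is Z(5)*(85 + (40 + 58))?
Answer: 1830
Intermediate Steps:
Z(B) = 5 + B
Z(5)*(85 + (40 + 58)) = (5 + 5)*(85 + (40 + 58)) = 10*(85 + 98) = 10*183 = 1830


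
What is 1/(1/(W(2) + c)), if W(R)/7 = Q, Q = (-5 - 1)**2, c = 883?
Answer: 1135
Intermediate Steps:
Q = 36 (Q = (-6)**2 = 36)
W(R) = 252 (W(R) = 7*36 = 252)
1/(1/(W(2) + c)) = 1/(1/(252 + 883)) = 1/(1/1135) = 1135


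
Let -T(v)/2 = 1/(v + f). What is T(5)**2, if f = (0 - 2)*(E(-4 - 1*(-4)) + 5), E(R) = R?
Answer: 4/25 ≈ 0.16000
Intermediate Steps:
f = -10 (f = (0 - 2)*((-4 - 1*(-4)) + 5) = -2*((-4 + 4) + 5) = -2*(0 + 5) = -2*5 = -10)
T(v) = -2/(-10 + v) (T(v) = -2/(v - 10) = -2/(-10 + v))
T(5)**2 = (-2/(-10 + 5))**2 = (-2/(-5))**2 = (-2*(-1/5))**2 = (2/5)**2 = 4/25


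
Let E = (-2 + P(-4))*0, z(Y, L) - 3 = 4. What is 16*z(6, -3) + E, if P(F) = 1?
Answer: 112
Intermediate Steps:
z(Y, L) = 7 (z(Y, L) = 3 + 4 = 7)
E = 0 (E = (-2 + 1)*0 = -1*0 = 0)
16*z(6, -3) + E = 16*7 + 0 = 112 + 0 = 112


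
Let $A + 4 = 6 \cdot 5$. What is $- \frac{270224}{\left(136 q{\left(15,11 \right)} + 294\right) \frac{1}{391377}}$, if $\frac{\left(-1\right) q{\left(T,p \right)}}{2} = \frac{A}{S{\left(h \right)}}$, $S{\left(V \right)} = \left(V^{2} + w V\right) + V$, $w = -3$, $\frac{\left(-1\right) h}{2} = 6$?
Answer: $- \frac{1110474313704}{2645} \approx -4.1984 \cdot 10^{8}$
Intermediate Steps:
$h = -12$ ($h = \left(-2\right) 6 = -12$)
$S{\left(V \right)} = V^{2} - 2 V$ ($S{\left(V \right)} = \left(V^{2} - 3 V\right) + V = V^{2} - 2 V$)
$A = 26$ ($A = -4 + 6 \cdot 5 = -4 + 30 = 26$)
$q{\left(T,p \right)} = - \frac{13}{42}$ ($q{\left(T,p \right)} = - 2 \frac{26}{\left(-12\right) \left(-2 - 12\right)} = - 2 \frac{26}{\left(-12\right) \left(-14\right)} = - 2 \cdot \frac{26}{168} = - 2 \cdot 26 \cdot \frac{1}{168} = \left(-2\right) \frac{13}{84} = - \frac{13}{42}$)
$- \frac{270224}{\left(136 q{\left(15,11 \right)} + 294\right) \frac{1}{391377}} = - \frac{270224}{\left(136 \left(- \frac{13}{42}\right) + 294\right) \frac{1}{391377}} = - \frac{270224}{\left(- \frac{884}{21} + 294\right) \frac{1}{391377}} = - \frac{270224}{\frac{5290}{21} \cdot \frac{1}{391377}} = - \frac{270224}{\frac{5290}{8218917}} = \left(-270224\right) \frac{8218917}{5290} = - \frac{1110474313704}{2645}$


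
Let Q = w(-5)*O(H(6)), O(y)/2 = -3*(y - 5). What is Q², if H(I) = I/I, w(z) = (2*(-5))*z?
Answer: 1440000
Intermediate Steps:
w(z) = -10*z
H(I) = 1
O(y) = 30 - 6*y (O(y) = 2*(-3*(y - 5)) = 2*(-3*(-5 + y)) = 2*(15 - 3*y) = 30 - 6*y)
Q = 1200 (Q = (-10*(-5))*(30 - 6*1) = 50*(30 - 6) = 50*24 = 1200)
Q² = 1200² = 1440000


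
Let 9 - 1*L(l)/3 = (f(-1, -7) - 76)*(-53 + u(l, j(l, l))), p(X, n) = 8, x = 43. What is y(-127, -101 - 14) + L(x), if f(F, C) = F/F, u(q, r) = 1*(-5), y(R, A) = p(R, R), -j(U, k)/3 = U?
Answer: -13015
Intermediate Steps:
j(U, k) = -3*U
y(R, A) = 8
u(q, r) = -5
f(F, C) = 1
L(l) = -13023 (L(l) = 27 - 3*(1 - 76)*(-53 - 5) = 27 - (-225)*(-58) = 27 - 3*4350 = 27 - 13050 = -13023)
y(-127, -101 - 14) + L(x) = 8 - 13023 = -13015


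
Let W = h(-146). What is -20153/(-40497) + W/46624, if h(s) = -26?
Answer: 469280275/944066064 ≈ 0.49708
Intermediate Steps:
W = -26
-20153/(-40497) + W/46624 = -20153/(-40497) - 26/46624 = -20153*(-1/40497) - 26*1/46624 = 20153/40497 - 13/23312 = 469280275/944066064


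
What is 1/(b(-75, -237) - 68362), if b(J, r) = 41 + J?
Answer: -1/68396 ≈ -1.4621e-5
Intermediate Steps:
1/(b(-75, -237) - 68362) = 1/((41 - 75) - 68362) = 1/(-34 - 68362) = 1/(-68396) = -1/68396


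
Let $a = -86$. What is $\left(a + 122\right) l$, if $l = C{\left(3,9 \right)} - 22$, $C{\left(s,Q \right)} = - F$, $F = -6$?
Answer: $-576$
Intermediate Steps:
$C{\left(s,Q \right)} = 6$ ($C{\left(s,Q \right)} = \left(-1\right) \left(-6\right) = 6$)
$l = -16$ ($l = 6 - 22 = -16$)
$\left(a + 122\right) l = \left(-86 + 122\right) \left(-16\right) = 36 \left(-16\right) = -576$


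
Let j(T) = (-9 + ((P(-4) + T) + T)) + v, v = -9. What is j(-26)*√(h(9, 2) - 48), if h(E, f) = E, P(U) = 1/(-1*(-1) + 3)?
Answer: -279*I*√39/4 ≈ -435.59*I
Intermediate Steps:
P(U) = ¼ (P(U) = 1/(1 + 3) = 1/4 = ¼)
j(T) = -71/4 + 2*T (j(T) = (-9 + ((¼ + T) + T)) - 9 = (-9 + (¼ + 2*T)) - 9 = (-35/4 + 2*T) - 9 = -71/4 + 2*T)
j(-26)*√(h(9, 2) - 48) = (-71/4 + 2*(-26))*√(9 - 48) = (-71/4 - 52)*√(-39) = -279*I*√39/4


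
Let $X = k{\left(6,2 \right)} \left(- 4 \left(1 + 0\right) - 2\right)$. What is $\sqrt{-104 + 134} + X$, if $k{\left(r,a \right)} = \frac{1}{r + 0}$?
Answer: $-1 + \sqrt{30} \approx 4.4772$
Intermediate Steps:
$k{\left(r,a \right)} = \frac{1}{r}$
$X = -1$ ($X = \frac{- 4 \left(1 + 0\right) - 2}{6} = \frac{\left(-4\right) 1 - 2}{6} = \frac{-4 - 2}{6} = \frac{1}{6} \left(-6\right) = -1$)
$\sqrt{-104 + 134} + X = \sqrt{-104 + 134} - 1 = \sqrt{30} - 1 = -1 + \sqrt{30}$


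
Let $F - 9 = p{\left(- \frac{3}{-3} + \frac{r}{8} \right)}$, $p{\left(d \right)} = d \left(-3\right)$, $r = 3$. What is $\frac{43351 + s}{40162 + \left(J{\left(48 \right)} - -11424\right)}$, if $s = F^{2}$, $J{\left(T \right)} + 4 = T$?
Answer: $\frac{555197}{660864} \approx 0.84011$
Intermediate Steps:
$p{\left(d \right)} = - 3 d$
$F = \frac{39}{8}$ ($F = 9 - 3 \left(- \frac{3}{-3} + \frac{3}{8}\right) = 9 - 3 \left(\left(-3\right) \left(- \frac{1}{3}\right) + 3 \cdot \frac{1}{8}\right) = 9 - 3 \left(1 + \frac{3}{8}\right) = 9 - \frac{33}{8} = \frac{39}{8} \approx 4.875$)
$J{\left(T \right)} = -4 + T$
$s = \frac{1521}{64}$ ($s = \left(\frac{39}{8}\right)^{2} = \frac{1521}{64} \approx 23.766$)
$\frac{43351 + s}{40162 + \left(J{\left(48 \right)} - -11424\right)} = \frac{43351 + \frac{1521}{64}}{40162 + \left(\left(-4 + 48\right) - -11424\right)} = \frac{2775985}{64 \left(40162 + \left(44 + 11424\right)\right)} = \frac{2775985}{64 \left(40162 + 11468\right)} = \frac{2775985}{64 \cdot 51630} = \frac{2775985}{64} \cdot \frac{1}{51630} = \frac{555197}{660864}$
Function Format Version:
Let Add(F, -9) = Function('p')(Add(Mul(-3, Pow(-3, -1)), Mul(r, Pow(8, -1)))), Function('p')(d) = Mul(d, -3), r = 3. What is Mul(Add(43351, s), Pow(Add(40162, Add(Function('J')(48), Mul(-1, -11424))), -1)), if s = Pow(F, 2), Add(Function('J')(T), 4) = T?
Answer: Rational(555197, 660864) ≈ 0.84011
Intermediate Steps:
Function('p')(d) = Mul(-3, d)
F = Rational(39, 8) (F = Add(9, Mul(-3, Add(Mul(-3, Pow(-3, -1)), Mul(3, Pow(8, -1))))) = Add(9, Mul(-3, Add(Mul(-3, Rational(-1, 3)), Mul(3, Rational(1, 8))))) = Add(9, Mul(-3, Add(1, Rational(3, 8)))) = Add(9, Mul(-3, Rational(11, 8))) = Add(9, Rational(-33, 8)) = Rational(39, 8) ≈ 4.8750)
Function('J')(T) = Add(-4, T)
s = Rational(1521, 64) (s = Pow(Rational(39, 8), 2) = Rational(1521, 64) ≈ 23.766)
Mul(Add(43351, s), Pow(Add(40162, Add(Function('J')(48), Mul(-1, -11424))), -1)) = Mul(Add(43351, Rational(1521, 64)), Pow(Add(40162, Add(Add(-4, 48), Mul(-1, -11424))), -1)) = Mul(Rational(2775985, 64), Pow(Add(40162, Add(44, 11424)), -1)) = Mul(Rational(2775985, 64), Pow(Add(40162, 11468), -1)) = Mul(Rational(2775985, 64), Pow(51630, -1)) = Mul(Rational(2775985, 64), Rational(1, 51630)) = Rational(555197, 660864)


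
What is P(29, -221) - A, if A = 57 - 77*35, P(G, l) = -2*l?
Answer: 3080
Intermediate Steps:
A = -2638 (A = 57 - 2695 = -2638)
P(29, -221) - A = -2*(-221) - 1*(-2638) = 442 + 2638 = 3080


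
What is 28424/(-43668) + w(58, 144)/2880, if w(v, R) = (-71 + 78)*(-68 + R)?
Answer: -45239/97040 ≈ -0.46619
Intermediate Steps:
w(v, R) = -476 + 7*R (w(v, R) = 7*(-68 + R) = -476 + 7*R)
28424/(-43668) + w(58, 144)/2880 = 28424/(-43668) + (-476 + 7*144)/2880 = 28424*(-1/43668) + (-476 + 1008)*(1/2880) = -7106/10917 + 532*(1/2880) = -7106/10917 + 133/720 = -45239/97040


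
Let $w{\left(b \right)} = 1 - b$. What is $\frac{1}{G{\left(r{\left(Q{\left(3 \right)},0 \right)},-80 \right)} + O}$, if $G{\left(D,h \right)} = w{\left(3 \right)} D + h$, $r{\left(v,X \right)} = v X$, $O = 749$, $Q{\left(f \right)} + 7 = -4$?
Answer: $\frac{1}{669} \approx 0.0014948$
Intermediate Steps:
$Q{\left(f \right)} = -11$ ($Q{\left(f \right)} = -7 - 4 = -11$)
$r{\left(v,X \right)} = X v$
$G{\left(D,h \right)} = h - 2 D$ ($G{\left(D,h \right)} = \left(1 - 3\right) D + h = - 2 D + h = h - 2 D$)
$\frac{1}{G{\left(r{\left(Q{\left(3 \right)},0 \right)},-80 \right)} + O} = \frac{1}{\left(-80 - 2 \cdot 0 \left(-11\right)\right) + 749} = \frac{1}{\left(-80 - 0\right) + 749} = \frac{1}{\left(-80 + 0\right) + 749} = \frac{1}{-80 + 749} = \frac{1}{669}$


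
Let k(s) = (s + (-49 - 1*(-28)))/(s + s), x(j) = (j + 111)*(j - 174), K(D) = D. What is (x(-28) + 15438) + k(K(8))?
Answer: -21261/16 ≈ -1328.8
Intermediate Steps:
x(j) = (-174 + j)*(111 + j) (x(j) = (111 + j)*(-174 + j) = (-174 + j)*(111 + j))
k(s) = (-21 + s)/(2*s) (k(s) = (s + (-49 + 28))/((2*s)) = (s - 21)*(1/(2*s)) = (-21 + s)*(1/(2*s)) = (-21 + s)/(2*s))
(x(-28) + 15438) + k(K(8)) = ((-19314 + (-28)² - 63*(-28)) + 15438) + (½)*(-21 + 8)/8 = ((-19314 + 784 + 1764) + 15438) + (½)*(⅛)*(-13) = (-16766 + 15438) - 13/16 = -1328 - 13/16 = -21261/16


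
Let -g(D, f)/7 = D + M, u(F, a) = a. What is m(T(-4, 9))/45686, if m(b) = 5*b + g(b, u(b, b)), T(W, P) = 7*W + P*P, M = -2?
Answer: -46/22843 ≈ -0.0020137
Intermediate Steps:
g(D, f) = 14 - 7*D (g(D, f) = -7*(D - 2) = -7*(-2 + D) = 14 - 7*D)
T(W, P) = P² + 7*W (T(W, P) = 7*W + P² = P² + 7*W)
m(b) = 14 - 2*b (m(b) = 5*b + (14 - 7*b) = 14 - 2*b)
m(T(-4, 9))/45686 = (14 - 2*(9² + 7*(-4)))/45686 = (14 - 2*(81 - 28))*(1/45686) = (14 - 2*53)*(1/45686) = (14 - 106)*(1/45686) = -92*1/45686 = -46/22843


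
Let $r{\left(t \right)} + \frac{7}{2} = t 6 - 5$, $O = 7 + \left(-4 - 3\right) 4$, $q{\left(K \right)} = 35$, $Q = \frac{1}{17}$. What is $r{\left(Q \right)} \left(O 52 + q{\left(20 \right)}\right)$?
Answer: $\frac{292789}{34} \approx 8611.4$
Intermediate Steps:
$Q = \frac{1}{17} \approx 0.058824$
$O = -21$ ($O = 7 - 28 = -21$)
$r{\left(t \right)} = - \frac{17}{2} + 6 t$ ($r{\left(t \right)} = - \frac{7}{2} + \left(t 6 - 5\right) = - \frac{7}{2} + \left(6 t - 5\right) = - \frac{7}{2} + \left(-5 + 6 t\right) = - \frac{17}{2} + 6 t$)
$r{\left(Q \right)} \left(O 52 + q{\left(20 \right)}\right) = \left(- \frac{17}{2} + 6 \cdot \frac{1}{17}\right) \left(\left(-21\right) 52 + 35\right) = \left(- \frac{17}{2} + \frac{6}{17}\right) \left(-1092 + 35\right) = \left(- \frac{277}{34}\right) \left(-1057\right) = \frac{292789}{34}$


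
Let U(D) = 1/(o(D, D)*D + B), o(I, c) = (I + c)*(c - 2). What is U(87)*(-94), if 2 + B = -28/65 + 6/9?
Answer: -9165/125456003 ≈ -7.3054e-5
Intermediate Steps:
o(I, c) = (-2 + c)*(I + c) (o(I, c) = (I + c)*(-2 + c) = (-2 + c)*(I + c))
B = -344/195 (B = -2 + (-28/65 + 6/9) = -2 + (-28*1/65 + 6*(⅑)) = -2 + (-28/65 + ⅔) = -2 + 46/195 = -344/195 ≈ -1.7641)
U(D) = 1/(-344/195 + D*(-4*D + 2*D²)) (U(D) = 1/((D² - 2*D - 2*D + D*D)*D - 344/195) = 1/((D² - 2*D - 2*D + D²)*D - 344/195) = 1/((-4*D + 2*D²)*D - 344/195) = 1/(D*(-4*D + 2*D²) - 344/195) = 1/(-344/195 + D*(-4*D + 2*D²)))
U(87)*(-94) = (195/(2*(-172 + 195*87²*(-2 + 87))))*(-94) = (195/(2*(-172 + 195*7569*85)))*(-94) = (195/(2*(-172 + 125456175)))*(-94) = ((195/2)/125456003)*(-94) = ((195/2)*(1/125456003))*(-94) = (195/250912006)*(-94) = -9165/125456003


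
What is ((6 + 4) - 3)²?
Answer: 49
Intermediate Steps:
((6 + 4) - 3)² = (10 - 3)² = 7² = 49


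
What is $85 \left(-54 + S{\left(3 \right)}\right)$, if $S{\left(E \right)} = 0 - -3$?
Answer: $-4335$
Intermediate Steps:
$S{\left(E \right)} = 3$ ($S{\left(E \right)} = 0 + 3 = 3$)
$85 \left(-54 + S{\left(3 \right)}\right) = 85 \left(-54 + 3\right) = 85 \left(-51\right) = -4335$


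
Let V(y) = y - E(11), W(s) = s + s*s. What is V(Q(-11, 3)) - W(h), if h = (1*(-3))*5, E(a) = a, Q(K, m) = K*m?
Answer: -254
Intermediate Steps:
h = -15 (h = -3*5 = -15)
W(s) = s + s²
V(y) = -11 + y (V(y) = y - 1*11 = y - 11 = -11 + y)
V(Q(-11, 3)) - W(h) = (-11 - 11*3) - (-15)*(1 - 15) = (-11 - 33) - (-15)*(-14) = -44 - 1*210 = -44 - 210 = -254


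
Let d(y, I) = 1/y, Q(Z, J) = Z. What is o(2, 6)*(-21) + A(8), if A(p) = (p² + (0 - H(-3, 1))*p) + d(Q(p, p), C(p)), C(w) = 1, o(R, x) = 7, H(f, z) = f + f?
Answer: -279/8 ≈ -34.875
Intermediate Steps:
H(f, z) = 2*f
A(p) = 1/p + p² + 6*p (A(p) = (p² + (0 - 2*(-3))*p) + 1/p = (p² + (0 - 1*(-6))*p) + 1/p = (p² + (0 + 6)*p) + 1/p = (p² + 6*p) + 1/p = 1/p + p² + 6*p)
o(2, 6)*(-21) + A(8) = 7*(-21) + (1 + 8²*(6 + 8))/8 = -147 + (1 + 64*14)/8 = -147 + (1 + 896)/8 = -147 + (⅛)*897 = -147 + 897/8 = -279/8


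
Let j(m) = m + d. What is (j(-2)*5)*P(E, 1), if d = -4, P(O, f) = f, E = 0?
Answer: -30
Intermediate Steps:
j(m) = -4 + m (j(m) = m - 4 = -4 + m)
(j(-2)*5)*P(E, 1) = ((-4 - 2)*5)*1 = -6*5*1 = -30*1 = -30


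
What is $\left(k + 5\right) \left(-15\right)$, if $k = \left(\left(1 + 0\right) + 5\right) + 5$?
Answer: $-240$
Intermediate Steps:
$k = 11$ ($k = \left(1 + 5\right) + 5 = 6 + 5 = 11$)
$\left(k + 5\right) \left(-15\right) = \left(11 + 5\right) \left(-15\right) = 16 \left(-15\right) = -240$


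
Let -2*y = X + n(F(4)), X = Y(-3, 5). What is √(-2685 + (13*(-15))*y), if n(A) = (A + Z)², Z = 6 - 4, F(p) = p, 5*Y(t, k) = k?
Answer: 3*√410/2 ≈ 30.373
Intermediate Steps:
Y(t, k) = k/5
X = 1 (X = (⅕)*5 = 1)
Z = 2
n(A) = (2 + A)² (n(A) = (A + 2)² = (2 + A)²)
y = -37/2 (y = -(1 + (2 + 4)²)/2 = -(1 + 6²)/2 = -(1 + 36)/2 = -½*37 = -37/2 ≈ -18.500)
√(-2685 + (13*(-15))*y) = √(-2685 + (13*(-15))*(-37/2)) = √(-2685 - 195*(-37/2)) = √(-2685 + 7215/2) = √(1845/2) = 3*√410/2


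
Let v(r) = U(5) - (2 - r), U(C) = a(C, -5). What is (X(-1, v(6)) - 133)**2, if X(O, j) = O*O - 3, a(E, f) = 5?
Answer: 18225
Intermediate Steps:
U(C) = 5
v(r) = 3 + r (v(r) = 5 - (2 - r) = 5 + (-2 + r) = 3 + r)
X(O, j) = -3 + O**2 (X(O, j) = O**2 - 3 = -3 + O**2)
(X(-1, v(6)) - 133)**2 = ((-3 + (-1)**2) - 133)**2 = ((-3 + 1) - 133)**2 = (-2 - 133)**2 = (-135)**2 = 18225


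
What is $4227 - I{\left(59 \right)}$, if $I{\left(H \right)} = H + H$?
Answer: $4109$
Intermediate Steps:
$I{\left(H \right)} = 2 H$
$4227 - I{\left(59 \right)} = 4227 - 2 \cdot 59 = 4227 - 118 = 4109$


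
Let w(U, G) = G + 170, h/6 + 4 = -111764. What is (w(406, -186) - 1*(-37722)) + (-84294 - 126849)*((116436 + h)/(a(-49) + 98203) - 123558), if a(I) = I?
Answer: 142266788388422/5453 ≈ 2.6090e+10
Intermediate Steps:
h = -670608 (h = -24 + 6*(-111764) = -24 - 670584 = -670608)
w(U, G) = 170 + G
(w(406, -186) - 1*(-37722)) + (-84294 - 126849)*((116436 + h)/(a(-49) + 98203) - 123558) = ((170 - 186) - 1*(-37722)) + (-84294 - 126849)*((116436 - 670608)/(-49 + 98203) - 123558) = (-16 + 37722) - 211143*(-554172/98154 - 123558) = 37706 - 211143*(-554172*1/98154 - 123558) = 37706 - 211143*(-92362/16359 - 123558) = 37706 - 211143*(-2021377684/16359) = 37706 + 142266582777604/5453 = 142266788388422/5453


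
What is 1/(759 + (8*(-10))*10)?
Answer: -1/41 ≈ -0.024390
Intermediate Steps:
1/(759 + (8*(-10))*10) = 1/(759 - 80*10) = 1/(759 - 800) = 1/(-41) = -1/41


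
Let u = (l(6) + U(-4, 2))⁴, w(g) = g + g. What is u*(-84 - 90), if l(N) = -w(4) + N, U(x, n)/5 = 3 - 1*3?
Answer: -2784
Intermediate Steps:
w(g) = 2*g
U(x, n) = 0 (U(x, n) = 5*(3 - 1*3) = 5*(3 - 3) = 5*0 = 0)
l(N) = -8 + N (l(N) = -2*4 + N = -1*8 + N = -8 + N)
u = 16 (u = ((-8 + 6) + 0)⁴ = (-2 + 0)⁴ = (-2)⁴ = 16)
u*(-84 - 90) = 16*(-84 - 90) = 16*(-174) = -2784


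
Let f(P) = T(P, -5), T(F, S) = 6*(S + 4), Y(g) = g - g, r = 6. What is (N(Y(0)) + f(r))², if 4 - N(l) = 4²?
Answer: 324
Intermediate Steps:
Y(g) = 0
N(l) = -12 (N(l) = 4 - 1*4² = 4 - 1*16 = 4 - 16 = -12)
T(F, S) = 24 + 6*S (T(F, S) = 6*(4 + S) = 24 + 6*S)
f(P) = -6 (f(P) = 24 + 6*(-5) = 24 - 30 = -6)
(N(Y(0)) + f(r))² = (-12 - 6)² = (-18)² = 324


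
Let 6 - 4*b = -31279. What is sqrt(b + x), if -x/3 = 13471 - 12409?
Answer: sqrt(18541)/2 ≈ 68.083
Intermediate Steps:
b = 31285/4 (b = 3/2 - 1/4*(-31279) = 3/2 + 31279/4 = 31285/4 ≈ 7821.3)
x = -3186 (x = -3*(13471 - 12409) = -3*1062 = -3186)
sqrt(b + x) = sqrt(31285/4 - 3186) = sqrt(18541/4) = sqrt(18541)/2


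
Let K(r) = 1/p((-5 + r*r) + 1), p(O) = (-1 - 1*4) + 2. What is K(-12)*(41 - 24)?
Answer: -17/3 ≈ -5.6667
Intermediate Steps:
p(O) = -3 (p(O) = (-1 - 4) + 2 = -5 + 2 = -3)
K(r) = -⅓ (K(r) = 1/(-3) = -⅓)
K(-12)*(41 - 24) = -(41 - 24)/3 = -⅓*17 = -17/3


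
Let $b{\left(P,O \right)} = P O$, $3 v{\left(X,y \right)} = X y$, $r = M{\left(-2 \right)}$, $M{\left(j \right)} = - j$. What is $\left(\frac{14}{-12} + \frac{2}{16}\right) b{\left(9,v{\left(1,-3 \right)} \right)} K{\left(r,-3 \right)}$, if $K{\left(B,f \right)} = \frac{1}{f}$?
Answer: $- \frac{25}{8} \approx -3.125$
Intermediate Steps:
$r = 2$ ($r = \left(-1\right) \left(-2\right) = 2$)
$v{\left(X,y \right)} = \frac{X y}{3}$
$b{\left(P,O \right)} = O P$
$\left(\frac{14}{-12} + \frac{2}{16}\right) b{\left(9,v{\left(1,-3 \right)} \right)} K{\left(r,-3 \right)} = \frac{\left(\frac{14}{-12} + \frac{2}{16}\right) \frac{1}{3} \cdot 1 \left(-3\right) 9}{-3} = \left(14 \left(- \frac{1}{12}\right) + 2 \cdot \frac{1}{16}\right) \left(\left(-1\right) 9\right) \left(- \frac{1}{3}\right) = \left(- \frac{7}{6} + \frac{1}{8}\right) \left(-9\right) \left(- \frac{1}{3}\right) = \left(- \frac{25}{24}\right) \left(-9\right) \left(- \frac{1}{3}\right) = \frac{75}{8} \left(- \frac{1}{3}\right) = - \frac{25}{8}$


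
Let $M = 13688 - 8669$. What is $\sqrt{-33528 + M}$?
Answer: $i \sqrt{28509} \approx 168.85 i$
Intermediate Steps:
$M = 5019$
$\sqrt{-33528 + M} = \sqrt{-33528 + 5019} = \sqrt{-28509} = i \sqrt{28509}$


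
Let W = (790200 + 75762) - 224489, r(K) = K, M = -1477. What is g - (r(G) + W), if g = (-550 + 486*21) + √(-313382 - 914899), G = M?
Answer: -630340 + I*√1228281 ≈ -6.3034e+5 + 1108.3*I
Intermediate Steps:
G = -1477
W = 641473 (W = 865962 - 224489 = 641473)
g = 9656 + I*√1228281 (g = (-550 + 10206) + √(-1228281) = 9656 + I*√1228281 ≈ 9656.0 + 1108.3*I)
g - (r(G) + W) = (9656 + I*√1228281) - (-1477 + 641473) = (9656 + I*√1228281) - 1*639996 = (9656 + I*√1228281) - 639996 = -630340 + I*√1228281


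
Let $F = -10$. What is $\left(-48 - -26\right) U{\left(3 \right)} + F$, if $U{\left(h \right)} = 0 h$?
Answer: $-10$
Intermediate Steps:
$U{\left(h \right)} = 0$
$\left(-48 - -26\right) U{\left(3 \right)} + F = \left(-48 - -26\right) 0 - 10 = \left(-48 + 26\right) 0 - 10 = \left(-22\right) 0 - 10 = 0 - 10 = -10$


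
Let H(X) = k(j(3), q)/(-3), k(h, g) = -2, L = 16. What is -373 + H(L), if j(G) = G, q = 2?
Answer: -1117/3 ≈ -372.33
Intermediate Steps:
H(X) = 2/3 (H(X) = -2/(-3) = -2*(-1/3) = 2/3)
-373 + H(L) = -373 + 2/3 = -1117/3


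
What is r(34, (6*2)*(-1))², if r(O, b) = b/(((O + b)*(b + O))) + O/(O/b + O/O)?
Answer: 5049009/14641 ≈ 344.85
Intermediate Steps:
r(O, b) = O/(1 + O/b) + b/(O + b)² (r(O, b) = b/(((O + b)*(O + b))) + O/(O/b + 1) = b/((O + b)²) + O/(1 + O/b) = b/(O + b)² + O/(1 + O/b) = O/(1 + O/b) + b/(O + b)²)
r(34, (6*2)*(-1))² = (((6*2)*(-1))*(34 + (6*2)*(-1) + 34*(34 + (6*2)*(-1))²)/(34 + (6*2)*(-1))³)² = ((12*(-1))*(34 + 12*(-1) + 34*(34 + 12*(-1))²)/(34 + 12*(-1))³)² = (-12*(34 - 12 + 34*(34 - 12)²)/(34 - 12)³)² = (-12*(34 - 12 + 34*22²)/22³)² = (-12*1/10648*(34 - 12 + 34*484))² = (-12*1/10648*(34 - 12 + 16456))² = (-12*1/10648*16478)² = (-2247/121)² = 5049009/14641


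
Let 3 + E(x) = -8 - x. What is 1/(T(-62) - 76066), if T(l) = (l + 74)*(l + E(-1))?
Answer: -1/76930 ≈ -1.2999e-5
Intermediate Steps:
E(x) = -11 - x (E(x) = -3 + (-8 - x) = -11 - x)
T(l) = (-10 + l)*(74 + l) (T(l) = (l + 74)*(l + (-11 - 1*(-1))) = (74 + l)*(l + (-11 + 1)) = (74 + l)*(l - 10) = (74 + l)*(-10 + l) = (-10 + l)*(74 + l))
1/(T(-62) - 76066) = 1/((-740 + (-62)² + 64*(-62)) - 76066) = 1/((-740 + 3844 - 3968) - 76066) = 1/(-864 - 76066) = 1/(-76930) = -1/76930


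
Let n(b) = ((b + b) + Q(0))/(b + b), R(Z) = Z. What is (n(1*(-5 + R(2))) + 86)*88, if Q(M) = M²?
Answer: 7656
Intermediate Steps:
n(b) = 1 (n(b) = ((b + b) + 0²)/(b + b) = (2*b + 0)/((2*b)) = (2*b)*(1/(2*b)) = 1)
(n(1*(-5 + R(2))) + 86)*88 = (1 + 86)*88 = 87*88 = 7656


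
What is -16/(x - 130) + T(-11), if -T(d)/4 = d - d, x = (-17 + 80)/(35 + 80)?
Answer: 1840/14887 ≈ 0.12360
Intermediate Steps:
x = 63/115 ≈ 0.54783
T(d) = 0 (T(d) = -4*(d - d) = -4*0 = 0)
-16/(x - 130) + T(-11) = -16/(63/115 - 130) + 0 = -16/(-14887/115) + 0 = -16*(-115/14887) + 0 = 1840/14887 + 0 = 1840/14887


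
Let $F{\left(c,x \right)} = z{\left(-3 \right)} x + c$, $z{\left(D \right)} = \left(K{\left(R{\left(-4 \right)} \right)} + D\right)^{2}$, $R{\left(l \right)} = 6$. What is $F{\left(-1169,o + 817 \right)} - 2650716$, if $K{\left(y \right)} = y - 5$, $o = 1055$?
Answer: $-2644397$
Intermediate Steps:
$K{\left(y \right)} = -5 + y$
$z{\left(D \right)} = \left(1 + D\right)^{2}$ ($z{\left(D \right)} = \left(\left(-5 + 6\right) + D\right)^{2} = \left(1 + D\right)^{2}$)
$F{\left(c,x \right)} = c + 4 x$ ($F{\left(c,x \right)} = \left(1 - 3\right)^{2} x + c = \left(-2\right)^{2} x + c = 4 x + c = c + 4 x$)
$F{\left(-1169,o + 817 \right)} - 2650716 = \left(-1169 + 4 \left(1055 + 817\right)\right) - 2650716 = \left(-1169 + 4 \cdot 1872\right) - 2650716 = \left(-1169 + 7488\right) - 2650716 = 6319 - 2650716 = -2644397$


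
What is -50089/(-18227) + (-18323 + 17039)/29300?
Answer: 361051058/133512775 ≈ 2.7042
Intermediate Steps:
-50089/(-18227) + (-18323 + 17039)/29300 = -50089*(-1/18227) - 1284*1/29300 = 50089/18227 - 321/7325 = 361051058/133512775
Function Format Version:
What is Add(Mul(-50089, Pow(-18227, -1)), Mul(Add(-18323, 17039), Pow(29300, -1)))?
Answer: Rational(361051058, 133512775) ≈ 2.7042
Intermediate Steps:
Add(Mul(-50089, Pow(-18227, -1)), Mul(Add(-18323, 17039), Pow(29300, -1))) = Add(Mul(-50089, Rational(-1, 18227)), Mul(-1284, Rational(1, 29300))) = Add(Rational(50089, 18227), Rational(-321, 7325)) = Rational(361051058, 133512775)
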